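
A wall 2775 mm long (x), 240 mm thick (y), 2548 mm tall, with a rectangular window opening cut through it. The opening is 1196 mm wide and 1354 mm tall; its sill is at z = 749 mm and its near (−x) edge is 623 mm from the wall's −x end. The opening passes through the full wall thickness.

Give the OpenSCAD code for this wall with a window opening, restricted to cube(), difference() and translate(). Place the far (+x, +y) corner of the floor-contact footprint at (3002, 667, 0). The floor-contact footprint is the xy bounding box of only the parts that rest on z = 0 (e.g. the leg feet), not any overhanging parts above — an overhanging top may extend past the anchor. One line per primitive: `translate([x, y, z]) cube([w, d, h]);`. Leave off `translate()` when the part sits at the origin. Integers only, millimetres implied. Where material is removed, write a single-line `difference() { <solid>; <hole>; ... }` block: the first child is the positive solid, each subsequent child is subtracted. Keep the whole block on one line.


difference() { translate([227, 427, 0]) cube([2775, 240, 2548]); translate([850, 427, 749]) cube([1196, 240, 1354]); }


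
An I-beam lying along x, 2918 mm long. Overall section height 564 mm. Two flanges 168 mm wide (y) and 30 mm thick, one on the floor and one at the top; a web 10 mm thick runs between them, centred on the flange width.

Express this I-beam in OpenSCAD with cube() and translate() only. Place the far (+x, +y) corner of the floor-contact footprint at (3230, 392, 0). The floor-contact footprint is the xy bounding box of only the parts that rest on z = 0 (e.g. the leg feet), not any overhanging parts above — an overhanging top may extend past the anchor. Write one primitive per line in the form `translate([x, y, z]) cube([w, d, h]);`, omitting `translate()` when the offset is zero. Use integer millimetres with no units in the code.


translate([312, 224, 0]) cube([2918, 168, 30]);
translate([312, 303, 30]) cube([2918, 10, 504]);
translate([312, 224, 534]) cube([2918, 168, 30]);


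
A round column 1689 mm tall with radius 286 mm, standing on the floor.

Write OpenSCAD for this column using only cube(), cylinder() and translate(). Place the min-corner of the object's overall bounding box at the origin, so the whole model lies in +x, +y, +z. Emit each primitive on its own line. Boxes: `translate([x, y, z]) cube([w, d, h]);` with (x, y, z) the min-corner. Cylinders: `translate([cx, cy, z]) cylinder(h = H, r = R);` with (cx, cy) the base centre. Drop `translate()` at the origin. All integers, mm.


translate([286, 286, 0]) cylinder(h = 1689, r = 286);


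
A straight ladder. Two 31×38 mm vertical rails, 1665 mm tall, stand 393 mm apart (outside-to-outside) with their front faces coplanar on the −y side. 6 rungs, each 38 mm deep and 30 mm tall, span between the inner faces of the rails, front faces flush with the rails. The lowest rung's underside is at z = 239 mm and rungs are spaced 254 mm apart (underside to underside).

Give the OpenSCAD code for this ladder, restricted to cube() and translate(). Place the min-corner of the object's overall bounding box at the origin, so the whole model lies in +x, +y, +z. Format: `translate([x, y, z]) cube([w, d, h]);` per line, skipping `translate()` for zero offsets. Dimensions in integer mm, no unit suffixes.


// rung span = 393 - 2*31 = 331
// rung[k] z = 239 + k*254
cube([31, 38, 1665]);
translate([362, 0, 0]) cube([31, 38, 1665]);
translate([31, 0, 239]) cube([331, 38, 30]);
translate([31, 0, 493]) cube([331, 38, 30]);
translate([31, 0, 747]) cube([331, 38, 30]);
translate([31, 0, 1001]) cube([331, 38, 30]);
translate([31, 0, 1255]) cube([331, 38, 30]);
translate([31, 0, 1509]) cube([331, 38, 30]);


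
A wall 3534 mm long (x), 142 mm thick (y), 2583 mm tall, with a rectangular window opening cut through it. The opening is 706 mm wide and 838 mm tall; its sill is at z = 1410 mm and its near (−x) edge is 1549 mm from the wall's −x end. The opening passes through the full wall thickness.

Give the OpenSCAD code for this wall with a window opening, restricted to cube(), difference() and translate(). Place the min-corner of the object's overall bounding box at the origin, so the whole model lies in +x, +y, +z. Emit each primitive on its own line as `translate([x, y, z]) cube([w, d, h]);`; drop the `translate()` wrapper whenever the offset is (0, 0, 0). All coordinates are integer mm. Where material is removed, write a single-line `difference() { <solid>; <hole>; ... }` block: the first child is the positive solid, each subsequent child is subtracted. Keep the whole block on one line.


difference() { cube([3534, 142, 2583]); translate([1549, 0, 1410]) cube([706, 142, 838]); }


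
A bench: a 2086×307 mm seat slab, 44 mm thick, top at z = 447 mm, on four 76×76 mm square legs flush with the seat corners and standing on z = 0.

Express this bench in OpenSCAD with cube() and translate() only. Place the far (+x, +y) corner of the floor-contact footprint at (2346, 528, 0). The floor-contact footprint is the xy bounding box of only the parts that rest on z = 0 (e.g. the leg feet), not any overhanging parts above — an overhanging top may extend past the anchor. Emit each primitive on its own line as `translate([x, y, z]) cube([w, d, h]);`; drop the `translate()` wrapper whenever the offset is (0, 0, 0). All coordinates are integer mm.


translate([260, 221, 403]) cube([2086, 307, 44]);
translate([260, 221, 0]) cube([76, 76, 403]);
translate([260, 452, 0]) cube([76, 76, 403]);
translate([2270, 221, 0]) cube([76, 76, 403]);
translate([2270, 452, 0]) cube([76, 76, 403]);


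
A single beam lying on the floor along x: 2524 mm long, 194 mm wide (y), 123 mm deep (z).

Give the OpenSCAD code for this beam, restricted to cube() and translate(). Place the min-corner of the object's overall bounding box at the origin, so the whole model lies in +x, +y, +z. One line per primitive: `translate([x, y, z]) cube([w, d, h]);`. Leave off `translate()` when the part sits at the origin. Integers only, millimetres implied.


cube([2524, 194, 123]);


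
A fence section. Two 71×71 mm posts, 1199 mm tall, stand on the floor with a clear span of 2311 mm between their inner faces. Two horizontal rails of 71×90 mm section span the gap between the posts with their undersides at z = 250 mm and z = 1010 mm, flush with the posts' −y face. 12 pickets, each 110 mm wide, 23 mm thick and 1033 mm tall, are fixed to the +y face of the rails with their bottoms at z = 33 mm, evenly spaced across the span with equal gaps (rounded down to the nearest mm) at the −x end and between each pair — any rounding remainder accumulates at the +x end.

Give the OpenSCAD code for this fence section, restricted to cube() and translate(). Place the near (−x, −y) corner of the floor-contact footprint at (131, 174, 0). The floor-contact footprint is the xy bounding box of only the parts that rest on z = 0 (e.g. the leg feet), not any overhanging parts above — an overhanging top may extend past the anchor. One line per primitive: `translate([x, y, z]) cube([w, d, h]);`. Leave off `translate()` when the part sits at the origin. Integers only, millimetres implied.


translate([131, 174, 0]) cube([71, 71, 1199]);
translate([2513, 174, 0]) cube([71, 71, 1199]);
translate([202, 174, 250]) cube([2311, 71, 90]);
translate([202, 174, 1010]) cube([2311, 71, 90]);
translate([278, 245, 33]) cube([110, 23, 1033]);
translate([464, 245, 33]) cube([110, 23, 1033]);
translate([650, 245, 33]) cube([110, 23, 1033]);
translate([836, 245, 33]) cube([110, 23, 1033]);
translate([1022, 245, 33]) cube([110, 23, 1033]);
translate([1208, 245, 33]) cube([110, 23, 1033]);
translate([1394, 245, 33]) cube([110, 23, 1033]);
translate([1580, 245, 33]) cube([110, 23, 1033]);
translate([1766, 245, 33]) cube([110, 23, 1033]);
translate([1952, 245, 33]) cube([110, 23, 1033]);
translate([2138, 245, 33]) cube([110, 23, 1033]);
translate([2324, 245, 33]) cube([110, 23, 1033]);


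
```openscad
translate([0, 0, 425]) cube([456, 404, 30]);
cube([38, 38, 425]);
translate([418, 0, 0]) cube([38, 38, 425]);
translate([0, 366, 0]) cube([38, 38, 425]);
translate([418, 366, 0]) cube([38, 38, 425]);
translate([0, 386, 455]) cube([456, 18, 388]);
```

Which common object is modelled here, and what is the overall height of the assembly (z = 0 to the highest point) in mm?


A chair. The overall height is 843 mm.

A slab on four corner posts with a tall panel at the back — a chair. The seat slab sits at z = 425 with thickness 30, and the 388 mm backrest starts at the seat top, so the overall height is 425 + 30 + 388 = 843 mm.


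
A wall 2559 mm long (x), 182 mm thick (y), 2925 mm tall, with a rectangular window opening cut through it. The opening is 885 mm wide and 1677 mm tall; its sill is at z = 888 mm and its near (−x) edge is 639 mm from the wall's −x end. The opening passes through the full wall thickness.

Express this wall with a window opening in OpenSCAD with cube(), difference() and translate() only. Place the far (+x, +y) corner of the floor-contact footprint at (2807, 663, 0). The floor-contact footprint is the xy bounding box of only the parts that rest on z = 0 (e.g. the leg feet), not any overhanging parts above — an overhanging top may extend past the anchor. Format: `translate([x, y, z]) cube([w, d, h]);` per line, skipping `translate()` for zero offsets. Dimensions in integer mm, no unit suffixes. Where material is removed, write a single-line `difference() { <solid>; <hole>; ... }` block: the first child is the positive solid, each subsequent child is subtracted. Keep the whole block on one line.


difference() { translate([248, 481, 0]) cube([2559, 182, 2925]); translate([887, 481, 888]) cube([885, 182, 1677]); }


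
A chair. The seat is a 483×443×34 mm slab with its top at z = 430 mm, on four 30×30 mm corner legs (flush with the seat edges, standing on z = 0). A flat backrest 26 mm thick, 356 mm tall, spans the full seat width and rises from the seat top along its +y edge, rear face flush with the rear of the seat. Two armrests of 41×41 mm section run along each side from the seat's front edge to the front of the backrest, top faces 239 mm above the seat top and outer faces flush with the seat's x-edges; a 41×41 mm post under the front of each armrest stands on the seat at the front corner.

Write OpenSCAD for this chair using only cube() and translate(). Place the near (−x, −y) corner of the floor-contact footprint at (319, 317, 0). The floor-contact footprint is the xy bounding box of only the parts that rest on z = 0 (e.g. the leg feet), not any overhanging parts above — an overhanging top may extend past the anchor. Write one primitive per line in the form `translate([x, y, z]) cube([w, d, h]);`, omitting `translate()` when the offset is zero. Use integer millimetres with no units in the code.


translate([319, 317, 396]) cube([483, 443, 34]);
translate([319, 317, 0]) cube([30, 30, 396]);
translate([772, 317, 0]) cube([30, 30, 396]);
translate([319, 730, 0]) cube([30, 30, 396]);
translate([772, 730, 0]) cube([30, 30, 396]);
translate([319, 734, 430]) cube([483, 26, 356]);
translate([319, 317, 628]) cube([41, 417, 41]);
translate([761, 317, 628]) cube([41, 417, 41]);
translate([319, 317, 430]) cube([41, 41, 198]);
translate([761, 317, 430]) cube([41, 41, 198]);


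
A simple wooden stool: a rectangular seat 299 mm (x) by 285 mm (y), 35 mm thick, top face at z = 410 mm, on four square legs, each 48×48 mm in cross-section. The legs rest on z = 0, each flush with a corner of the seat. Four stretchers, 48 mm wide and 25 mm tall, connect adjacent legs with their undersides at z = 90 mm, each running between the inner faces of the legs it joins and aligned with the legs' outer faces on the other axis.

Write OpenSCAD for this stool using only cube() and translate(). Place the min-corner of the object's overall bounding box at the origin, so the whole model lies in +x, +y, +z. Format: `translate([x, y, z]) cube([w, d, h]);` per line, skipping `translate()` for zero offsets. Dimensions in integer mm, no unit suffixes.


translate([0, 0, 375]) cube([299, 285, 35]);
cube([48, 48, 375]);
translate([251, 0, 0]) cube([48, 48, 375]);
translate([0, 237, 0]) cube([48, 48, 375]);
translate([251, 237, 0]) cube([48, 48, 375]);
translate([48, 0, 90]) cube([203, 48, 25]);
translate([48, 237, 90]) cube([203, 48, 25]);
translate([0, 48, 90]) cube([48, 189, 25]);
translate([251, 48, 90]) cube([48, 189, 25]);


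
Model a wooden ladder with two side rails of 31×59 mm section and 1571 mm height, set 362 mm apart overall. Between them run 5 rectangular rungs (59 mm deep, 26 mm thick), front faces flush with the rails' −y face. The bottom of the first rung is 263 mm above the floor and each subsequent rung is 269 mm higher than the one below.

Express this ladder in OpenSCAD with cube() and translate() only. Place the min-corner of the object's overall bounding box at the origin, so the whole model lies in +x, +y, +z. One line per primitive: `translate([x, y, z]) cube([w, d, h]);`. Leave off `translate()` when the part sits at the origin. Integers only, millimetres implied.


cube([31, 59, 1571]);
translate([331, 0, 0]) cube([31, 59, 1571]);
translate([31, 0, 263]) cube([300, 59, 26]);
translate([31, 0, 532]) cube([300, 59, 26]);
translate([31, 0, 801]) cube([300, 59, 26]);
translate([31, 0, 1070]) cube([300, 59, 26]);
translate([31, 0, 1339]) cube([300, 59, 26]);


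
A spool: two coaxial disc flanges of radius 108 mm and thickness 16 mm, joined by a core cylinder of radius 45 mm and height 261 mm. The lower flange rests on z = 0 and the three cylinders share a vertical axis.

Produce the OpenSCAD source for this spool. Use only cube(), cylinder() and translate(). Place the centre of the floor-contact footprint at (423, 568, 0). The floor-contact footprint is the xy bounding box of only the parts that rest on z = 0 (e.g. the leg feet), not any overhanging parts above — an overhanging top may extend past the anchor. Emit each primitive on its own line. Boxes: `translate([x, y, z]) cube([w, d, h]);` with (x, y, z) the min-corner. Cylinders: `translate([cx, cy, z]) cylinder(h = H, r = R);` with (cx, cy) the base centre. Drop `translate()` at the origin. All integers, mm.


translate([423, 568, 0]) cylinder(h = 16, r = 108);
translate([423, 568, 16]) cylinder(h = 261, r = 45);
translate([423, 568, 277]) cylinder(h = 16, r = 108);


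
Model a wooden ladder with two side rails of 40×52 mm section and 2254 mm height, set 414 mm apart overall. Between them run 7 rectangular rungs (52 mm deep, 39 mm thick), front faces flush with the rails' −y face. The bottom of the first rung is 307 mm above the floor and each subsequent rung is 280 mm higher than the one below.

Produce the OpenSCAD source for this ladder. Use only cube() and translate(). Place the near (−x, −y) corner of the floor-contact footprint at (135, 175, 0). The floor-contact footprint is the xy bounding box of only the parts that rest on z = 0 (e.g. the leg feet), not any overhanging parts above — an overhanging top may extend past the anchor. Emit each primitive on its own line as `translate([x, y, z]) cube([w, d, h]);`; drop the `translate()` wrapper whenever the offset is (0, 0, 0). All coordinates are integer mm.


translate([135, 175, 0]) cube([40, 52, 2254]);
translate([509, 175, 0]) cube([40, 52, 2254]);
translate([175, 175, 307]) cube([334, 52, 39]);
translate([175, 175, 587]) cube([334, 52, 39]);
translate([175, 175, 867]) cube([334, 52, 39]);
translate([175, 175, 1147]) cube([334, 52, 39]);
translate([175, 175, 1427]) cube([334, 52, 39]);
translate([175, 175, 1707]) cube([334, 52, 39]);
translate([175, 175, 1987]) cube([334, 52, 39]);


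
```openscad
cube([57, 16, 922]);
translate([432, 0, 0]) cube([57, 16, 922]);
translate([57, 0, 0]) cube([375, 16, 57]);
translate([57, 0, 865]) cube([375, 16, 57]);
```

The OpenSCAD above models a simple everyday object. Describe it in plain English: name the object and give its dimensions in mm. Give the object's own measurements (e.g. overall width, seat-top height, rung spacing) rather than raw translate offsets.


A rectangular picture frame lying in the x–z plane (depth along y). The opening is 375 mm wide (x) by 808 mm tall (z), surrounded by a border 57 mm wide on all four sides. The frame is 16 mm deep and is made of two full-height vertical stiles with two horizontal rails fitted between them.


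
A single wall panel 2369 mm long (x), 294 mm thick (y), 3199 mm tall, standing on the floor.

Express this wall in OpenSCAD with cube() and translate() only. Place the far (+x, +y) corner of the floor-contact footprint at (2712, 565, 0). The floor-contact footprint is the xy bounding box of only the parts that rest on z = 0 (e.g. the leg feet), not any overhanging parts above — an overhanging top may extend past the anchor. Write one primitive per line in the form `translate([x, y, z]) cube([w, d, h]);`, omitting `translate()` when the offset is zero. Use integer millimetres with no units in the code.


translate([343, 271, 0]) cube([2369, 294, 3199]);


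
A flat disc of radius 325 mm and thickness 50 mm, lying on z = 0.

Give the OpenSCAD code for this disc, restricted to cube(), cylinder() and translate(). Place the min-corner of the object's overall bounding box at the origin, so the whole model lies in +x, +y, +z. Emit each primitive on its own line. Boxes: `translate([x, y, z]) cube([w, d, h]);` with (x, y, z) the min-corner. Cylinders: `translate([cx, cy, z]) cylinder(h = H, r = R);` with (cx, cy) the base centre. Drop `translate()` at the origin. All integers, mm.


translate([325, 325, 0]) cylinder(h = 50, r = 325);


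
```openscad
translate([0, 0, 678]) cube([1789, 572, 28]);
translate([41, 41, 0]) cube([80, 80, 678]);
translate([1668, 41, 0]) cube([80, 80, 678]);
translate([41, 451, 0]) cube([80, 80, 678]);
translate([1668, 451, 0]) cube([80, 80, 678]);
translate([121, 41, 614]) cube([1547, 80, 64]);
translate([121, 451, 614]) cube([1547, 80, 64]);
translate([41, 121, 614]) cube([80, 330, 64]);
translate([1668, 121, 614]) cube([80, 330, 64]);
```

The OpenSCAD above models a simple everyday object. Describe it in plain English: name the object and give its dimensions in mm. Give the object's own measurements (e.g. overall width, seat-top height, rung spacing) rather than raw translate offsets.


A table: top 1789 mm (x) × 572 mm (y), 28 mm thick, upper face at z = 706 mm, on four 80×80 mm square legs, each inset 41 mm from the nearest pair of top edges from z = 0 to the bottom of the top. Four apron rails, 80 mm thick and 64 mm tall, run between adjacent legs with their top edges flush with the underside of the top and their outer faces flush with the legs' outer faces.


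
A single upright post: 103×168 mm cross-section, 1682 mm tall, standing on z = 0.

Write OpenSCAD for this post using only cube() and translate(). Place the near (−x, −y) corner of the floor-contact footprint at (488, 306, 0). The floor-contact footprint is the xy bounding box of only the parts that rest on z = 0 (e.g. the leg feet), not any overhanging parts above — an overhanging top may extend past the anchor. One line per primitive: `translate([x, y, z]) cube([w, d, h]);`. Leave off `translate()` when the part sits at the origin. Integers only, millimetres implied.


translate([488, 306, 0]) cube([103, 168, 1682]);


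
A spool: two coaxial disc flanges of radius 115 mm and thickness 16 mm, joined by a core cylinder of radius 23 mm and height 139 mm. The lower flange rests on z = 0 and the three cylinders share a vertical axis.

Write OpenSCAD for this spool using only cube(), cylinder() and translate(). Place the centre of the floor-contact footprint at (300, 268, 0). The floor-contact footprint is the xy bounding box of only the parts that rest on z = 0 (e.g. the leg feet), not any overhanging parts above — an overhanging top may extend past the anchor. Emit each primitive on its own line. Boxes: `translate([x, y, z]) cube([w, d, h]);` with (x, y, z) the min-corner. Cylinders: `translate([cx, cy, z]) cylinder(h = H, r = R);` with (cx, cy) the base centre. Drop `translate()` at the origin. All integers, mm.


translate([300, 268, 0]) cylinder(h = 16, r = 115);
translate([300, 268, 16]) cylinder(h = 139, r = 23);
translate([300, 268, 155]) cylinder(h = 16, r = 115);


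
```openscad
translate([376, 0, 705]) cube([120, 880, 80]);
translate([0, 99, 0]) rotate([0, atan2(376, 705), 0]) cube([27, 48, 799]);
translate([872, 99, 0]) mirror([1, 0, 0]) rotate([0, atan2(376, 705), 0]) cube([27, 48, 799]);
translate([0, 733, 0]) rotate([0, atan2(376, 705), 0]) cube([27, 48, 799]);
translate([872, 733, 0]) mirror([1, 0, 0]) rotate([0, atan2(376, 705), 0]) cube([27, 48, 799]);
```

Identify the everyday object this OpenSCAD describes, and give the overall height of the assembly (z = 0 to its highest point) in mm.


A sawhorse. The overall height is 785 mm.

A beam across two mirrored pairs of raked legs — a sawhorse. The beam's underside is at z = 705 (matching the legs' vertical rise in atan2(376, 705)) and the beam is 80 mm tall, so its top is at 705 + 80 = 785 mm. The raked legs top out at the beam's underside, so that is the highest point.


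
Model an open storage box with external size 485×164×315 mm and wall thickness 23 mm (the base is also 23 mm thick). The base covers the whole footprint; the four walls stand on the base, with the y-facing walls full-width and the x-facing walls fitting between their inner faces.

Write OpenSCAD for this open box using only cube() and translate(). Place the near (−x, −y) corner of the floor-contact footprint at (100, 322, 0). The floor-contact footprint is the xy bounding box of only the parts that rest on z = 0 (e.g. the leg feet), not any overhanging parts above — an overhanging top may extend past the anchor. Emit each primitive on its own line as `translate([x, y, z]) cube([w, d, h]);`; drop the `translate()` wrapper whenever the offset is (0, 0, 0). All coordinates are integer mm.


translate([100, 322, 0]) cube([485, 164, 23]);
translate([100, 322, 23]) cube([485, 23, 292]);
translate([100, 463, 23]) cube([485, 23, 292]);
translate([100, 345, 23]) cube([23, 118, 292]);
translate([562, 345, 23]) cube([23, 118, 292]);


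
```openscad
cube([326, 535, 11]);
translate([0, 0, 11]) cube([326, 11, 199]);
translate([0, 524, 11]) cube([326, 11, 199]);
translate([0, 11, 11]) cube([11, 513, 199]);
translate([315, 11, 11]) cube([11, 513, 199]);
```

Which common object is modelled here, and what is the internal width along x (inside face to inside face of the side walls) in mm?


An open box. The internal width is 304 mm.

A 326×535 base slab with four walls standing on it — an open box. The base is 326 mm wide and the walls are 11 mm thick, so the internal width is 326 − 2 × 11 = 304 mm.


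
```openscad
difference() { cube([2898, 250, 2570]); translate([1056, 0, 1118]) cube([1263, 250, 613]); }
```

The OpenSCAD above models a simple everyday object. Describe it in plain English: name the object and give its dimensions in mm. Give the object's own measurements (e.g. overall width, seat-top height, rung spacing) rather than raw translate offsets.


A wall 2898 mm long (x), 250 mm thick (y), 2570 mm tall, with a rectangular window opening cut through it. The opening is 1263 mm wide and 613 mm tall; its sill is at z = 1118 mm and its near (−x) edge is 1056 mm from the wall's −x end. The opening passes through the full wall thickness.


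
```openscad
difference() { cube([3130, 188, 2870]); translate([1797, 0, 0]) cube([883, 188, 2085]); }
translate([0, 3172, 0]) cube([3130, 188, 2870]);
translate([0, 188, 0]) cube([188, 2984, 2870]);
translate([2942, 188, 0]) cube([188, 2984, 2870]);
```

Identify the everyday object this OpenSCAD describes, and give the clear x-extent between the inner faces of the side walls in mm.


A single room. The interior width is 2754 mm.

Four walls enclosing a rectangle with a door in the front wall — a room. Outside width 3130 minus two 188 mm walls gives 2754 mm.


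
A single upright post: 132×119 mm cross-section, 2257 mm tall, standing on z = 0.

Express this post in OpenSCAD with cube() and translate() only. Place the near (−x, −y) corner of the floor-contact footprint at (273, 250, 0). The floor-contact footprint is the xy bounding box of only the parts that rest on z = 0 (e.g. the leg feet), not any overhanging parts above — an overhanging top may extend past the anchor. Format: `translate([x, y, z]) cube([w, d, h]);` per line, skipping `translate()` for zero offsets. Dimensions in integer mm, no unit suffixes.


translate([273, 250, 0]) cube([132, 119, 2257]);


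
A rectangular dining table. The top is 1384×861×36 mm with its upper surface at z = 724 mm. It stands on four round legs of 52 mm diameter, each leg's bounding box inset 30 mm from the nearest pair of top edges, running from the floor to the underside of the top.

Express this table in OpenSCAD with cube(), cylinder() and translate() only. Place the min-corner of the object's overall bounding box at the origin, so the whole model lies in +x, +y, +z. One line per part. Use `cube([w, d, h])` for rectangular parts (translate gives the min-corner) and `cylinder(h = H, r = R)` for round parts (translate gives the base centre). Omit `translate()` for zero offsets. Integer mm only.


// leg_h = 724 - 36 = 688
translate([0, 0, 688]) cube([1384, 861, 36]);
translate([56, 56, 0]) cylinder(h = 688, r = 26);
translate([1328, 56, 0]) cylinder(h = 688, r = 26);
translate([56, 805, 0]) cylinder(h = 688, r = 26);
translate([1328, 805, 0]) cylinder(h = 688, r = 26);


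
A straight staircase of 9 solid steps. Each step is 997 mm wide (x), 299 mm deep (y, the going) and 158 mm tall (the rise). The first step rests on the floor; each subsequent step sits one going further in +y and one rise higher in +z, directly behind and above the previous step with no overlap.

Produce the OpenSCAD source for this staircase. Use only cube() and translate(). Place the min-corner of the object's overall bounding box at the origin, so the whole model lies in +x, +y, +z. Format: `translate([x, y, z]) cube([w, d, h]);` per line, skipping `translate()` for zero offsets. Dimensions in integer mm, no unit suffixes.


cube([997, 299, 158]);
translate([0, 299, 158]) cube([997, 299, 158]);
translate([0, 598, 316]) cube([997, 299, 158]);
translate([0, 897, 474]) cube([997, 299, 158]);
translate([0, 1196, 632]) cube([997, 299, 158]);
translate([0, 1495, 790]) cube([997, 299, 158]);
translate([0, 1794, 948]) cube([997, 299, 158]);
translate([0, 2093, 1106]) cube([997, 299, 158]);
translate([0, 2392, 1264]) cube([997, 299, 158]);


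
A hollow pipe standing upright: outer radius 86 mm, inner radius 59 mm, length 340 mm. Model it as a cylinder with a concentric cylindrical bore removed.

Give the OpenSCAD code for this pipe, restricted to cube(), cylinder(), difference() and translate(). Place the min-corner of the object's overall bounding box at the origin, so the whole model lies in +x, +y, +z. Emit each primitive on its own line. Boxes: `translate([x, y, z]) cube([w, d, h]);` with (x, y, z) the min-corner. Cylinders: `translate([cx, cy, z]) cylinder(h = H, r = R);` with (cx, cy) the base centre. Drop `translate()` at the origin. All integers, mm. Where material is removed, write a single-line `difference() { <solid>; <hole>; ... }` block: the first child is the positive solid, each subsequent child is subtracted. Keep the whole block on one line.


difference() { translate([86, 86, 0]) cylinder(h = 340, r = 86); translate([86, 86, 0]) cylinder(h = 340, r = 59); }


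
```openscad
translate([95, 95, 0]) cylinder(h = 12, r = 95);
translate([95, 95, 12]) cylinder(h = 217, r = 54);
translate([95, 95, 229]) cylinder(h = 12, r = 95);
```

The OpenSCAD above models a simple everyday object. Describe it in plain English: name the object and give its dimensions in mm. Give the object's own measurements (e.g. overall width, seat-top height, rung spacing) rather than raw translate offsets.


A spool: two coaxial disc flanges of radius 95 mm and thickness 12 mm, joined by a core cylinder of radius 54 mm and height 217 mm. The lower flange rests on z = 0 and the three cylinders share a vertical axis.


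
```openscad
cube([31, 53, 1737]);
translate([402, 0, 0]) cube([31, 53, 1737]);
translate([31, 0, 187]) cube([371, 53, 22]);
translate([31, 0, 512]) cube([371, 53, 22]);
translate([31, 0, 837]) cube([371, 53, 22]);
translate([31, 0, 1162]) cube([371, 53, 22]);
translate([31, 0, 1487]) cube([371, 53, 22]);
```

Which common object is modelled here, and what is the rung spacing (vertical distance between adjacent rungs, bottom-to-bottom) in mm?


A ladder. The rung spacing is 325 mm.

Two tall 31×53 posts with 5 short bars between them — a ladder. Adjacent rungs sit at z = 187 and z = 512, so the spacing is 512 − 187 = 325 mm.


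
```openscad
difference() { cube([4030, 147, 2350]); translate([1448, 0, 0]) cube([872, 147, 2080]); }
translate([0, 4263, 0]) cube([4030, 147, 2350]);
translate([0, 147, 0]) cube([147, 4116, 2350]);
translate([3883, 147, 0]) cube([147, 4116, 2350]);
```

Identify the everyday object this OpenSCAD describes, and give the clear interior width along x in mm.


A single room. The interior width is 3736 mm.

Four walls enclosing a rectangle with a door in the front wall — a room. Outside width 4030 minus two 147 mm walls gives 3736 mm.


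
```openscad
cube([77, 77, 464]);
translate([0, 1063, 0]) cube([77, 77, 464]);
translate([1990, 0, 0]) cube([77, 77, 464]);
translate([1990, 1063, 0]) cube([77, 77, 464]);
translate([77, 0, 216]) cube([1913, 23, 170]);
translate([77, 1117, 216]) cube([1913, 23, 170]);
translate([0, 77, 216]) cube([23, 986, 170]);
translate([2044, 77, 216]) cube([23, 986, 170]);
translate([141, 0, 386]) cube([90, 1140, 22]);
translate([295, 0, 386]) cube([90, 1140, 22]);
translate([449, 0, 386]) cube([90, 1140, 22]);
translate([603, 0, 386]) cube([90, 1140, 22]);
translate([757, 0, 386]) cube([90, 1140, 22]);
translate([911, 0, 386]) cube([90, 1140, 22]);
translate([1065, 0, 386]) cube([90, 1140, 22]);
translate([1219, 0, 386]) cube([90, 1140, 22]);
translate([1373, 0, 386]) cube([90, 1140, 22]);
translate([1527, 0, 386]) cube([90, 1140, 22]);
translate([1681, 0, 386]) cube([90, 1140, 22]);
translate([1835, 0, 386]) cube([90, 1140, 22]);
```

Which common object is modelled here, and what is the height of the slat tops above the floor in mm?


A bed frame. The slat-top height is 408 mm.

Four posts, four rails, and a row of slats — a bed frame. Slats sit on the rails at z = 216 + 170 = 386; with slat thickness 22, the top is 408 mm.


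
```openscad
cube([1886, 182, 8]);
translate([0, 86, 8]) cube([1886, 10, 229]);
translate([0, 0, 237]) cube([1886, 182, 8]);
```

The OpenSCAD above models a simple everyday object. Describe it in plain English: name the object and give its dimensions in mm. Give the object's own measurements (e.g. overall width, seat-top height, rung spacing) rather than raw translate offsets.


An I-beam lying along x, 1886 mm long. Overall section height 245 mm. Two flanges 182 mm wide (y) and 8 mm thick, one on the floor and one at the top; a web 10 mm thick runs between them, centred on the flange width.


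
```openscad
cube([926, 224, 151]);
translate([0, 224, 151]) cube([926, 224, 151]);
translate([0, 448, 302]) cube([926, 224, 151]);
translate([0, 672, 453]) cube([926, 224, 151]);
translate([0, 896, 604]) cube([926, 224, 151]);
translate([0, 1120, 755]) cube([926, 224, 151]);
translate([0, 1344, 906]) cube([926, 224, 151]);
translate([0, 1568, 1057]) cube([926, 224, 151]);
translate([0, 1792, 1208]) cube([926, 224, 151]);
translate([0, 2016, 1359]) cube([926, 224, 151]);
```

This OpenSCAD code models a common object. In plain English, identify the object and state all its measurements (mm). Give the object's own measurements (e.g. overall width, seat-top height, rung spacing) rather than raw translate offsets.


A straight staircase of 10 solid steps. Each step is 926 mm wide (x), 224 mm deep (y, the going) and 151 mm tall (the rise). The first step rests on the floor; each subsequent step sits one going further in +y and one rise higher in +z, directly behind and above the previous step with no overlap.


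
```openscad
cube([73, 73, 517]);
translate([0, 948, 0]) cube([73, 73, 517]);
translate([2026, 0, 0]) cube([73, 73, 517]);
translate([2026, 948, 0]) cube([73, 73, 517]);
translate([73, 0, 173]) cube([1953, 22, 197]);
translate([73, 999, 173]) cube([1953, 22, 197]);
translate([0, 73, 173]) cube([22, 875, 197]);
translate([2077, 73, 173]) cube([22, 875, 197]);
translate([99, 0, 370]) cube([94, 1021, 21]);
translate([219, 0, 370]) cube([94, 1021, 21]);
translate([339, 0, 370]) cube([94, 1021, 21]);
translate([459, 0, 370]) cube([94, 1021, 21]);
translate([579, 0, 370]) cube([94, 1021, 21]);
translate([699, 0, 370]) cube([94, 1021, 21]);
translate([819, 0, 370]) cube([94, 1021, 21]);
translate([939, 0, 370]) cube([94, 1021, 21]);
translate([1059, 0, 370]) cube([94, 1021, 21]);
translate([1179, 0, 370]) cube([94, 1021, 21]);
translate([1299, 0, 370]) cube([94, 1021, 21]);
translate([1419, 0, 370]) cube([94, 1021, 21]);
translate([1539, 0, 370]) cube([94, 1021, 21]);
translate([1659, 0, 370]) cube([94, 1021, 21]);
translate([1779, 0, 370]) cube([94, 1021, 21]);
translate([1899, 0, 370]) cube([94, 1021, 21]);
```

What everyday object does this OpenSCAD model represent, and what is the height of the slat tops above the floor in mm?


A bed frame. The slat-top height is 391 mm.

Four posts, four rails, and a row of slats — a bed frame. Slats sit on the rails at z = 173 + 197 = 370; with slat thickness 21, the top is 391 mm.


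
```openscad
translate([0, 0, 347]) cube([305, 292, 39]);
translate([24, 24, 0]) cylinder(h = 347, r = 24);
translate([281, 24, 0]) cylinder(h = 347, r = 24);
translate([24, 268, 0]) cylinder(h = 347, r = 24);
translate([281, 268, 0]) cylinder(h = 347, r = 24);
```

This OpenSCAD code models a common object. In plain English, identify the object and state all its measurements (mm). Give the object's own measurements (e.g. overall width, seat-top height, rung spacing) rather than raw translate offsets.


A four-legged stool. The seat is a 305×292×39 mm slab whose top surface is at z = 386 mm; four round legs, each 48 mm in diameter, run from the floor (z = 0) to the underside of the seat, each leg's axis is inset half a diameter from the nearest pair of seat edges (so the leg's bounding box is flush with the corner).


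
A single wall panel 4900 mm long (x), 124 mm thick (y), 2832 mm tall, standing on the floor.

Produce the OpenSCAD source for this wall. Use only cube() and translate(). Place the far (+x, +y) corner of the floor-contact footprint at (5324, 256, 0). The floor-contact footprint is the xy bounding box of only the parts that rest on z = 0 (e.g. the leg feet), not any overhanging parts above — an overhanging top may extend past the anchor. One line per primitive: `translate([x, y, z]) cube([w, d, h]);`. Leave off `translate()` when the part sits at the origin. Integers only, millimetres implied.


translate([424, 132, 0]) cube([4900, 124, 2832]);


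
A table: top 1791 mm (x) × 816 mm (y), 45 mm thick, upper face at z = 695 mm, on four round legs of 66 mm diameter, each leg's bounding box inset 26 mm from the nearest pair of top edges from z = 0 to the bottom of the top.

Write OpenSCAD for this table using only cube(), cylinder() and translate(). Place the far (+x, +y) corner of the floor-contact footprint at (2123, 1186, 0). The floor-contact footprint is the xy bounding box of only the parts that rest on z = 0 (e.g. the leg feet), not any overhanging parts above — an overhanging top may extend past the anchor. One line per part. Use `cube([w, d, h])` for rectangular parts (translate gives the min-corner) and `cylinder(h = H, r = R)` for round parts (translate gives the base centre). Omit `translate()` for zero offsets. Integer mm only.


translate([358, 396, 650]) cube([1791, 816, 45]);
translate([417, 455, 0]) cylinder(h = 650, r = 33);
translate([2090, 455, 0]) cylinder(h = 650, r = 33);
translate([417, 1153, 0]) cylinder(h = 650, r = 33);
translate([2090, 1153, 0]) cylinder(h = 650, r = 33);


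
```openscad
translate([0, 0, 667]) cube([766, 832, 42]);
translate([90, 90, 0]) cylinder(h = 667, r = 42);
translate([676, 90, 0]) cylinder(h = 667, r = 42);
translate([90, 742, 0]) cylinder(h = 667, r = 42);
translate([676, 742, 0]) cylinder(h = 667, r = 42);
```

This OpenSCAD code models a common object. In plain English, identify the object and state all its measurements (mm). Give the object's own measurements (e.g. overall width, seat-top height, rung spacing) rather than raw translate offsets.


A rectangular dining table. The top is 766×832×42 mm with its upper surface at z = 709 mm. It stands on four round legs of 84 mm diameter, each leg's bounding box inset 48 mm from the nearest pair of top edges, running from the floor to the underside of the top.


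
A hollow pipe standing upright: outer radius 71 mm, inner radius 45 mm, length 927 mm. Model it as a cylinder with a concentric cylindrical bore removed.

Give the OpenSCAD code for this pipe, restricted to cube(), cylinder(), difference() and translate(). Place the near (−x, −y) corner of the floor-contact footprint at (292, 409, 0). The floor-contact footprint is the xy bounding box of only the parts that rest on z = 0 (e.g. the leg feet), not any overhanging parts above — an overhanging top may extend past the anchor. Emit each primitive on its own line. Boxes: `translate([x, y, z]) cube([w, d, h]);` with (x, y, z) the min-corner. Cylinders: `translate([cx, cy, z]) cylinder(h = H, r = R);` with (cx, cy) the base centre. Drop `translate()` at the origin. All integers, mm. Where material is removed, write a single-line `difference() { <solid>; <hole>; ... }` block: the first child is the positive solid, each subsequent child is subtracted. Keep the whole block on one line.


difference() { translate([363, 480, 0]) cylinder(h = 927, r = 71); translate([363, 480, 0]) cylinder(h = 927, r = 45); }


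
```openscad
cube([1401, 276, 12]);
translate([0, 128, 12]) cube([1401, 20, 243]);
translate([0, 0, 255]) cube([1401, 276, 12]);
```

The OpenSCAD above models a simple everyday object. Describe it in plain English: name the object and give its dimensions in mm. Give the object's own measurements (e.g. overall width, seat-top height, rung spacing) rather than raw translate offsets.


An I-beam lying along x, 1401 mm long. Overall section height 267 mm. Two flanges 276 mm wide (y) and 12 mm thick, one on the floor and one at the top; a web 20 mm thick runs between them, centred on the flange width.


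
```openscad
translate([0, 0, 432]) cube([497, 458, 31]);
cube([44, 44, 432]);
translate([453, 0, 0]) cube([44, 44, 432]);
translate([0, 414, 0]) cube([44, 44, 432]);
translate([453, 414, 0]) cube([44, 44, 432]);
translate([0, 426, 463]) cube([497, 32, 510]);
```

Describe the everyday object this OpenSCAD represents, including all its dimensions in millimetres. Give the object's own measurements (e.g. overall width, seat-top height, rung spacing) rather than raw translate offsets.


A chair. The seat is a 497×458×31 mm slab with its top at z = 463 mm, on four 44×44 mm corner legs (flush with the seat edges, standing on z = 0). A flat backrest 32 mm thick, 510 mm tall, spans the full seat width and rises from the seat top along its +y edge, rear face flush with the rear of the seat.


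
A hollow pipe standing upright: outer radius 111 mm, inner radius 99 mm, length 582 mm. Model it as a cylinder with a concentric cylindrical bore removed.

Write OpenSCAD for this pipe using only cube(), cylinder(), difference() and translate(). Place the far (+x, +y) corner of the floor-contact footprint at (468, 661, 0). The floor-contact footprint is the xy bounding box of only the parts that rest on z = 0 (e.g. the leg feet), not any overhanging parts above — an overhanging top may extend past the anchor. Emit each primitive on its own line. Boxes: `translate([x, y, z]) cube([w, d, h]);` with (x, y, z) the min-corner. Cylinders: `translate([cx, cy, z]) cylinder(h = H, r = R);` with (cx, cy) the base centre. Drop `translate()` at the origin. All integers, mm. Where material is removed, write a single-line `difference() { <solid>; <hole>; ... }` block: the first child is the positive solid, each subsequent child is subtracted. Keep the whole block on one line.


difference() { translate([357, 550, 0]) cylinder(h = 582, r = 111); translate([357, 550, 0]) cylinder(h = 582, r = 99); }
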